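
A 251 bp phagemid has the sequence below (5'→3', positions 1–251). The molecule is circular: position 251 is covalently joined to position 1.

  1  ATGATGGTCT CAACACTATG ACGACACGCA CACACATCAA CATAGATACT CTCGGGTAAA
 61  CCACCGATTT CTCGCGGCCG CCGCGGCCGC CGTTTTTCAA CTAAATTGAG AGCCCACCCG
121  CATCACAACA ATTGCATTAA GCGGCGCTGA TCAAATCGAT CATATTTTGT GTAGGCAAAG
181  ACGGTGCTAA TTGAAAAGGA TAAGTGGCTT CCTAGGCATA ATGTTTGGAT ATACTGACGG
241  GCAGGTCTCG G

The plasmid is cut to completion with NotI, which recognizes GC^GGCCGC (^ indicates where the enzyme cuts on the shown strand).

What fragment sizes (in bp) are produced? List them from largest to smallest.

NotI sites (GCGGCCGC) start at positions 74, 83.
NotI cuts after base 2 of each site, so after positions 75, 84.
Circular molecule, 2 cuts → 2 fragments:
  76–84 → 9 bp
  85–251 then 1–75 → 167 + 75 = 242 bp
Sorted largest to smallest: 242, 9 bp.

242, 9 bp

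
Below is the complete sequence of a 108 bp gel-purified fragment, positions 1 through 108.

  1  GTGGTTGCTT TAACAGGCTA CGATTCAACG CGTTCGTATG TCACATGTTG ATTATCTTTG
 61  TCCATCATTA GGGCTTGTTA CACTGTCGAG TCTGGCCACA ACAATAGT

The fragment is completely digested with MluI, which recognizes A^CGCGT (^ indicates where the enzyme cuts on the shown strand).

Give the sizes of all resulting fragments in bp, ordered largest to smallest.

80, 28 bp

The MluI site (ACGCGT) starts at position 28.
MluI cuts after the first base of each site, so after position 28.
Linear molecule, 1 cut → 2 fragments:
  1–28 → 28 bp
  29–108 → 80 bp
Sorted largest to smallest: 80, 28 bp.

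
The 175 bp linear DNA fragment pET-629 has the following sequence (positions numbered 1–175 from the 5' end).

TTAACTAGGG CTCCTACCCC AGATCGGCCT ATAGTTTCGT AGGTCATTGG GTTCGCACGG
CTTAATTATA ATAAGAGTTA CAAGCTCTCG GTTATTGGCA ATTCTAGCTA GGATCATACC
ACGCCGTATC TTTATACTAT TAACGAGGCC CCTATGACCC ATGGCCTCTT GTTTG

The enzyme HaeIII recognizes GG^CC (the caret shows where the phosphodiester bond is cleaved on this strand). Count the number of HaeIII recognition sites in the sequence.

GGCC occurs starting at positions 26, 147, 163.
HaeIII cuts at 3 sites.

3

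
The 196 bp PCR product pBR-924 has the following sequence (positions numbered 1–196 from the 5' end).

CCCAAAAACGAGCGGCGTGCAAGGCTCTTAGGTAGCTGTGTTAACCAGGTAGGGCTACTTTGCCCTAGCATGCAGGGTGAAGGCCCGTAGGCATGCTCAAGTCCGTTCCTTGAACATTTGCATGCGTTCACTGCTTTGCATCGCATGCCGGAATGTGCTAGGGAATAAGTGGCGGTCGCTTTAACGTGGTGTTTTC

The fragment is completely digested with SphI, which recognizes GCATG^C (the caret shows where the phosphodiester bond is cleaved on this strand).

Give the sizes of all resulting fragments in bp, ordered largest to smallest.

SphI sites (GCATGC) start at positions 68, 91, 120, 143.
SphI cuts after base 5 of each site (before the last base), so after positions 72, 95, 124, 147.
Linear molecule, 4 cuts → 5 fragments:
  1–72 → 72 bp
  73–95 → 23 bp
  96–124 → 29 bp
  125–147 → 23 bp
  148–196 → 49 bp
Sorted largest to smallest: 72, 49, 29, 23, 23 bp.

72, 49, 29, 23, 23 bp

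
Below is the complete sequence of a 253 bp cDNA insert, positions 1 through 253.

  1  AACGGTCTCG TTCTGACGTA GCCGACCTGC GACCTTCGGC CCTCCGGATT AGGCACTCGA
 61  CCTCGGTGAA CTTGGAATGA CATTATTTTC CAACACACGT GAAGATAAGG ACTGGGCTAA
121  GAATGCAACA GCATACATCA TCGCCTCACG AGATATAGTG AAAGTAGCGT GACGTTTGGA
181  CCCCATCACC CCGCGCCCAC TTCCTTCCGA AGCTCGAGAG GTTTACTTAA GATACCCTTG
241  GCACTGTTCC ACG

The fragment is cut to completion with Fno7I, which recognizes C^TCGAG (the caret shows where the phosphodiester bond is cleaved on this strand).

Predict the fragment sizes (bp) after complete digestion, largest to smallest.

The Fno7I site (CTCGAG) starts at position 213.
Fno7I cuts after the first base of each site, so after position 213.
Linear molecule, 1 cut → 2 fragments:
  1–213 → 213 bp
  214–253 → 40 bp
Sorted largest to smallest: 213, 40 bp.

213, 40 bp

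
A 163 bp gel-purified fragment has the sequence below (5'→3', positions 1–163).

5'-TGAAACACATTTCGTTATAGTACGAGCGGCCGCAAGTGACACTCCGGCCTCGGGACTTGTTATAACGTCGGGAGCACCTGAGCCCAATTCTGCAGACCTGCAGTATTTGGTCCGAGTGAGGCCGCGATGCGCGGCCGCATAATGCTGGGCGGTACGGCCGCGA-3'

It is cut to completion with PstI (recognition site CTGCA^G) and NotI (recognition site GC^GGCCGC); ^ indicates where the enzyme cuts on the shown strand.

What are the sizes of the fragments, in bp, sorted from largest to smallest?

67, 31, 30, 27, 8 bp

PstI sites (CTGCAG) start at positions 90, 98.
PstI cuts after base 5 of each site (before the last base), so after positions 94, 102.
NotI sites (GCGGCCGC) start at positions 26, 131.
NotI cuts after base 2 of each site, so after positions 27, 132.
Combined cut positions: 27, 94, 102, 132.
Linear molecule, 4 cuts → 5 fragments:
  1–27 → 27 bp
  28–94 → 67 bp
  95–102 → 8 bp
  103–132 → 30 bp
  133–163 → 31 bp
Sorted largest to smallest: 67, 31, 30, 27, 8 bp.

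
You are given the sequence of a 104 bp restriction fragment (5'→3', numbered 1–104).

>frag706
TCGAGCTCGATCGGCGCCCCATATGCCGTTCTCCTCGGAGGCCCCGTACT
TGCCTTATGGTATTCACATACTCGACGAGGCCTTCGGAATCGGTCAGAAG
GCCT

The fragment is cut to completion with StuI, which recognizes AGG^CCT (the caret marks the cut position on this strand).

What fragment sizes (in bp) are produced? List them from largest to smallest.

StuI sites (AGGCCT) start at positions 78, 99.
StuI cuts after base 3 of each site, so after positions 80, 101.
Linear molecule, 2 cuts → 3 fragments:
  1–80 → 80 bp
  81–101 → 21 bp
  102–104 → 3 bp
Sorted largest to smallest: 80, 21, 3 bp.

80, 21, 3 bp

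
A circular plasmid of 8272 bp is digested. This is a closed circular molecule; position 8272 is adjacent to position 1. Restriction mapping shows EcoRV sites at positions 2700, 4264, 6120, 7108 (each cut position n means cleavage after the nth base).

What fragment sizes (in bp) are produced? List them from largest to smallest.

3864, 1856, 1564, 988 bp

Circular molecule, 4 cuts → 4 fragments:
  4264 − 2700 = 1564 bp
  6120 − 4264 = 1856 bp
  7108 − 6120 = 988 bp
  wrap: 8272 − 7108 + 2700 = 3864 bp
Sorted largest to smallest: 3864, 1856, 1564, 988 bp.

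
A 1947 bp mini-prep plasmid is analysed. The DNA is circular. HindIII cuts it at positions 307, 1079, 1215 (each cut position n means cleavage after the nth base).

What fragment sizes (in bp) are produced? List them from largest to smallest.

Circular molecule, 3 cuts → 3 fragments:
  1079 − 307 = 772 bp
  1215 − 1079 = 136 bp
  wrap: 1947 − 1215 + 307 = 1039 bp
Sorted largest to smallest: 1039, 772, 136 bp.

1039, 772, 136 bp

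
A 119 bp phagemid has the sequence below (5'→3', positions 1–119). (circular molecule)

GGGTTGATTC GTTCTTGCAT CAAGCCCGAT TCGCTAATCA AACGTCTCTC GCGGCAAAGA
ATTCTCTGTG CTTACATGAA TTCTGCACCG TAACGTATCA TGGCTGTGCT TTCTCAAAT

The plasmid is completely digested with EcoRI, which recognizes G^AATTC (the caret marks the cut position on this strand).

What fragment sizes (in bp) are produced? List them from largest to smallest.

100, 19 bp

EcoRI sites (GAATTC) start at positions 59, 78.
EcoRI cuts after the first base of each site, so after positions 59, 78.
Circular molecule, 2 cuts → 2 fragments:
  60–78 → 19 bp
  79–119 then 1–59 → 41 + 59 = 100 bp
Sorted largest to smallest: 100, 19 bp.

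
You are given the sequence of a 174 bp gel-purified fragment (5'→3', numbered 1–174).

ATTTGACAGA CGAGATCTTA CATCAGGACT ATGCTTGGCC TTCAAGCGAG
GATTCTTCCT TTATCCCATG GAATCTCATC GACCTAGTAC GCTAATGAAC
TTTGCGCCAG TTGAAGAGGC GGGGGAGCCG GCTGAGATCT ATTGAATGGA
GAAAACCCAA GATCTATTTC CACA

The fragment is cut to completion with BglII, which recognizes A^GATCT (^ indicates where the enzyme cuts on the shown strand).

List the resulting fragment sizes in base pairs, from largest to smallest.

BglII sites (AGATCT) start at positions 13, 135, 160.
BglII cuts after the first base of each site, so after positions 13, 135, 160.
Linear molecule, 3 cuts → 4 fragments:
  1–13 → 13 bp
  14–135 → 122 bp
  136–160 → 25 bp
  161–174 → 14 bp
Sorted largest to smallest: 122, 25, 14, 13 bp.

122, 25, 14, 13 bp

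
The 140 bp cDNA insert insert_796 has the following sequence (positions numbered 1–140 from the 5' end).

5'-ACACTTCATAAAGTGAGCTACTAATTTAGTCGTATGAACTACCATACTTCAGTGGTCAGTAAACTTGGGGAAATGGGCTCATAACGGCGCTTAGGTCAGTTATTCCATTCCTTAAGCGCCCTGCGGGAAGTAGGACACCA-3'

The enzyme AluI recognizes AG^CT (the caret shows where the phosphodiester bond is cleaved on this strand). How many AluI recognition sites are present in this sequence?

1

AGCT occurs starting at position 16.
AluI cuts at 1 site.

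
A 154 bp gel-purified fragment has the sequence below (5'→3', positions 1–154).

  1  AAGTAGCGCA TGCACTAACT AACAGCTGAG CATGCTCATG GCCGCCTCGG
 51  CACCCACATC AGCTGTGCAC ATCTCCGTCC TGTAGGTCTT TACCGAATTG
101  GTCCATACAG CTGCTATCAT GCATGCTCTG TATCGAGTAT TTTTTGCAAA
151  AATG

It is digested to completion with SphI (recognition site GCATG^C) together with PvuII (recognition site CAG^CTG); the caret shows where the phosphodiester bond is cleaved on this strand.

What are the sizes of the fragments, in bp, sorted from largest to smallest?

SphI sites (GCATGC) start at positions 8, 30, 121.
SphI cuts after base 5 of each site (before the last base), so after positions 12, 34, 125.
PvuII sites (CAGCTG) start at positions 23, 60, 108.
PvuII cuts after base 3 of each site, so after positions 25, 62, 110.
Combined cut positions: 12, 25, 34, 62, 110, 125.
Linear molecule, 6 cuts → 7 fragments:
  1–12 → 12 bp
  13–25 → 13 bp
  26–34 → 9 bp
  35–62 → 28 bp
  63–110 → 48 bp
  111–125 → 15 bp
  126–154 → 29 bp
Sorted largest to smallest: 48, 29, 28, 15, 13, 12, 9 bp.

48, 29, 28, 15, 13, 12, 9 bp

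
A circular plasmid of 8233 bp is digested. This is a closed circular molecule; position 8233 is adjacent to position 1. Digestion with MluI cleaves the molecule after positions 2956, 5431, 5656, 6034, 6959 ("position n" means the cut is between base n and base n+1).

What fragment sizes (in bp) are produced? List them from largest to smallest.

4230, 2475, 925, 378, 225 bp

Circular molecule, 5 cuts → 5 fragments:
  5431 − 2956 = 2475 bp
  5656 − 5431 = 225 bp
  6034 − 5656 = 378 bp
  6959 − 6034 = 925 bp
  wrap: 8233 − 6959 + 2956 = 4230 bp
Sorted largest to smallest: 4230, 2475, 925, 378, 225 bp.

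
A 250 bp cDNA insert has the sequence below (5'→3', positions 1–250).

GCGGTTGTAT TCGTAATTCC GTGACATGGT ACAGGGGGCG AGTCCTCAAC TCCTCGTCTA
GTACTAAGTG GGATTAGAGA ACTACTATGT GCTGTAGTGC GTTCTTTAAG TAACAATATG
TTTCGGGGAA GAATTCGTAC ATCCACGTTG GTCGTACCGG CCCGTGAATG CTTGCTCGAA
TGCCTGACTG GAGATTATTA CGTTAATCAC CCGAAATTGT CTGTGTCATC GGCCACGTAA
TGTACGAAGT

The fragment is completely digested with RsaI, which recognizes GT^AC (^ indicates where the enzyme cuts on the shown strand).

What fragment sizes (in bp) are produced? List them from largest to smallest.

88, 76, 32, 30, 17, 7 bp

RsaI sites (GTAC) start at positions 29, 61, 137, 154, 242.
RsaI cuts after base 2 of each site, so after positions 30, 62, 138, 155, 243.
Linear molecule, 5 cuts → 6 fragments:
  1–30 → 30 bp
  31–62 → 32 bp
  63–138 → 76 bp
  139–155 → 17 bp
  156–243 → 88 bp
  244–250 → 7 bp
Sorted largest to smallest: 88, 76, 32, 30, 17, 7 bp.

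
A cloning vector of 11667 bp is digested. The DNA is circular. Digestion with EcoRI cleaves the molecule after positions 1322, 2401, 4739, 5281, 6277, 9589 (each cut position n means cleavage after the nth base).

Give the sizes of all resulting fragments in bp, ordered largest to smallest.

3400, 3312, 2338, 1079, 996, 542 bp

Circular molecule, 6 cuts → 6 fragments:
  2401 − 1322 = 1079 bp
  4739 − 2401 = 2338 bp
  5281 − 4739 = 542 bp
  6277 − 5281 = 996 bp
  9589 − 6277 = 3312 bp
  wrap: 11667 − 9589 + 1322 = 3400 bp
Sorted largest to smallest: 3400, 3312, 2338, 1079, 996, 542 bp.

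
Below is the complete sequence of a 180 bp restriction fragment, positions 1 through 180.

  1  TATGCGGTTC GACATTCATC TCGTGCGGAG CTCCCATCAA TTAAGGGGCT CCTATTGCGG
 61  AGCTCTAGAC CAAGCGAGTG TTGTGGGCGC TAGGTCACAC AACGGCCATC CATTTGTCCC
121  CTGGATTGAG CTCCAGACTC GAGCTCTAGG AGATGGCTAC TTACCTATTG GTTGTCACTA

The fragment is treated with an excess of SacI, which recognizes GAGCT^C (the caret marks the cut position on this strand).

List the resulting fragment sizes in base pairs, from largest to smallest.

SacI sites (GAGCTC) start at positions 28, 60, 128, 141.
SacI cuts after base 5 of each site (before the last base), so after positions 32, 64, 132, 145.
Linear molecule, 4 cuts → 5 fragments:
  1–32 → 32 bp
  33–64 → 32 bp
  65–132 → 68 bp
  133–145 → 13 bp
  146–180 → 35 bp
Sorted largest to smallest: 68, 35, 32, 32, 13 bp.

68, 35, 32, 32, 13 bp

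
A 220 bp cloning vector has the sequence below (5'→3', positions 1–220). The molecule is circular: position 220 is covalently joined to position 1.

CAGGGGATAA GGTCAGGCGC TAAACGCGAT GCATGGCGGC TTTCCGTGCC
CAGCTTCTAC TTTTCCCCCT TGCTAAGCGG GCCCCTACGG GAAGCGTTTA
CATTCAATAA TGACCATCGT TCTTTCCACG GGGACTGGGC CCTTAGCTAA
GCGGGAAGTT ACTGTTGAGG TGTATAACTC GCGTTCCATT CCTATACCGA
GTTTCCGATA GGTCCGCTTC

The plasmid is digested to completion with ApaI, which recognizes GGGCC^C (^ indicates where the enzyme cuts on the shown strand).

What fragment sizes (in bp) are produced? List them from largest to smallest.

162, 58 bp

ApaI sites (GGGCCC) start at positions 79, 137.
ApaI cuts after base 5 of each site (before the last base), so after positions 83, 141.
Circular molecule, 2 cuts → 2 fragments:
  84–141 → 58 bp
  142–220 then 1–83 → 79 + 83 = 162 bp
Sorted largest to smallest: 162, 58 bp.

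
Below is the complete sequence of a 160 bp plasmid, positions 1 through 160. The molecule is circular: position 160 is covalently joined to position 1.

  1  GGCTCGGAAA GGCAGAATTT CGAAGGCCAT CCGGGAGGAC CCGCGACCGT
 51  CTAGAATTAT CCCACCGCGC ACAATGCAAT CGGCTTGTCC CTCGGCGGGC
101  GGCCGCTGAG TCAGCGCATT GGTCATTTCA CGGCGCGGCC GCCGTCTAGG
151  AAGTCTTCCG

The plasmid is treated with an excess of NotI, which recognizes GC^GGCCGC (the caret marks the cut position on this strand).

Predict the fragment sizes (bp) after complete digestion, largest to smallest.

NotI sites (GCGGCCGC) start at positions 99, 135.
NotI cuts after base 2 of each site, so after positions 100, 136.
Circular molecule, 2 cuts → 2 fragments:
  101–136 → 36 bp
  137–160 then 1–100 → 24 + 100 = 124 bp
Sorted largest to smallest: 124, 36 bp.

124, 36 bp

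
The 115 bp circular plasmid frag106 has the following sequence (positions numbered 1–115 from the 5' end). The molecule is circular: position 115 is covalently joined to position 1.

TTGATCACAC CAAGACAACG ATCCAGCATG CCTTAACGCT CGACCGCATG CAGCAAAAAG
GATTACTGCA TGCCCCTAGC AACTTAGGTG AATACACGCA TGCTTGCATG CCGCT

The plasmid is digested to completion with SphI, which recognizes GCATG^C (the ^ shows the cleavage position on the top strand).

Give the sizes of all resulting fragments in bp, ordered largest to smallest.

35, 30, 22, 20, 8 bp

SphI sites (GCATGC) start at positions 26, 46, 68, 98, 106.
SphI cuts after base 5 of each site (before the last base), so after positions 30, 50, 72, 102, 110.
Circular molecule, 5 cuts → 5 fragments:
  31–50 → 20 bp
  51–72 → 22 bp
  73–102 → 30 bp
  103–110 → 8 bp
  111–115 then 1–30 → 5 + 30 = 35 bp
Sorted largest to smallest: 35, 30, 22, 20, 8 bp.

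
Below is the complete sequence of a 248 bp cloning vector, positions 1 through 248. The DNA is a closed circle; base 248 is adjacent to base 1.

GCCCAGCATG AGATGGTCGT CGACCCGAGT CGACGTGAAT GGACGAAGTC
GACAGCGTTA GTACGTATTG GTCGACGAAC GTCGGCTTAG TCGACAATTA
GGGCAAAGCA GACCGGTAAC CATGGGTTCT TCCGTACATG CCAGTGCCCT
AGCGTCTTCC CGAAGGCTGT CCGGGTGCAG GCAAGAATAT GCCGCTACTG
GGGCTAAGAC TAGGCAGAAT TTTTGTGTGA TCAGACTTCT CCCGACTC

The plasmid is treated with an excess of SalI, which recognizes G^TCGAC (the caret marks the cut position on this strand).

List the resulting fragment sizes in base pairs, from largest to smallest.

177, 23, 19, 19, 10 bp

SalI sites (GTCGAC) start at positions 19, 29, 48, 71, 90.
SalI cuts after the first base of each site, so after positions 19, 29, 48, 71, 90.
Circular molecule, 5 cuts → 5 fragments:
  20–29 → 10 bp
  30–48 → 19 bp
  49–71 → 23 bp
  72–90 → 19 bp
  91–248 then 1–19 → 158 + 19 = 177 bp
Sorted largest to smallest: 177, 23, 19, 19, 10 bp.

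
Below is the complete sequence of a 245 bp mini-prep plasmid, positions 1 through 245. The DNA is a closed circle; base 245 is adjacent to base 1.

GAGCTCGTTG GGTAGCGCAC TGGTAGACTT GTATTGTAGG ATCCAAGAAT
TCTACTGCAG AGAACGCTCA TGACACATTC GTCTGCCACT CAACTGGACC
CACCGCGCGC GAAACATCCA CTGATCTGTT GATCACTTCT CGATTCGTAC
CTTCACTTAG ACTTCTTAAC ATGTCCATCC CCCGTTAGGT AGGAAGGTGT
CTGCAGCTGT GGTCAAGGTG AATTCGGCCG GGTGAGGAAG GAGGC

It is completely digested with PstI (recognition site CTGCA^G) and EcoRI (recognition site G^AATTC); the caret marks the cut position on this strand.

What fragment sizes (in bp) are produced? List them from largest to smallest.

146, 72, 15, 12 bp

PstI sites (CTGCAG) start at positions 55, 201.
PstI cuts after base 5 of each site (before the last base), so after positions 59, 205.
EcoRI sites (GAATTC) start at positions 47, 220.
EcoRI cuts after the first base of each site, so after positions 47, 220.
Combined cut positions: 47, 59, 205, 220.
Circular molecule, 4 cuts → 4 fragments:
  48–59 → 12 bp
  60–205 → 146 bp
  206–220 → 15 bp
  221–245 then 1–47 → 25 + 47 = 72 bp
Sorted largest to smallest: 146, 72, 15, 12 bp.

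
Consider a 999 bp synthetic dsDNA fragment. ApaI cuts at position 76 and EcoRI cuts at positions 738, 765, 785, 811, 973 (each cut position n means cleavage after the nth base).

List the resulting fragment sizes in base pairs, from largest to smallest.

662, 162, 76, 27, 26, 26, 20 bp

Combined cut positions (sorted): 76, 738, 765, 785, 811, 973.
Linear molecule, 6 cuts → 7 fragments:
  76 − 0 = 76 bp
  738 − 76 = 662 bp
  765 − 738 = 27 bp
  785 − 765 = 20 bp
  811 − 785 = 26 bp
  973 − 811 = 162 bp
  999 − 973 = 26 bp
Sorted largest to smallest: 662, 162, 76, 27, 26, 26, 20 bp.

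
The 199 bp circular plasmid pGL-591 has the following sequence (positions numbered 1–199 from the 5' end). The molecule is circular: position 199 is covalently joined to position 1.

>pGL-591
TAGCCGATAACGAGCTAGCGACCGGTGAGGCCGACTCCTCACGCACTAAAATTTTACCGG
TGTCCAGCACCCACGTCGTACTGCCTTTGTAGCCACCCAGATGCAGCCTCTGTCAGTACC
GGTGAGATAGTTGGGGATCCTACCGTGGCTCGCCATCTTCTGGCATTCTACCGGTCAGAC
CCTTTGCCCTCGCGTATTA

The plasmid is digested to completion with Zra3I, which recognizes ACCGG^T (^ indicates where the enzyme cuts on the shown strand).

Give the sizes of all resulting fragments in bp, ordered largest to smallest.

62, 52, 50, 35 bp

Zra3I sites (ACCGGT) start at positions 21, 56, 118, 170.
Zra3I cuts after base 5 of each site (before the last base), so after positions 25, 60, 122, 174.
Circular molecule, 4 cuts → 4 fragments:
  26–60 → 35 bp
  61–122 → 62 bp
  123–174 → 52 bp
  175–199 then 1–25 → 25 + 25 = 50 bp
Sorted largest to smallest: 62, 52, 50, 35 bp.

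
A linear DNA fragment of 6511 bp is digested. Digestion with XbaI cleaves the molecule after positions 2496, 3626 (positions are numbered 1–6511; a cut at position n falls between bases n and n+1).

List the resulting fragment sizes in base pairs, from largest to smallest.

Linear molecule, 2 cuts → 3 fragments:
  2496 − 0 = 2496 bp
  3626 − 2496 = 1130 bp
  6511 − 3626 = 2885 bp
Sorted largest to smallest: 2885, 2496, 1130 bp.

2885, 2496, 1130 bp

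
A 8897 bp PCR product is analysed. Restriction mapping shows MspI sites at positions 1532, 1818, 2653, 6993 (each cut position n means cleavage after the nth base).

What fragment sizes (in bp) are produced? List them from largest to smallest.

Linear molecule, 4 cuts → 5 fragments:
  1532 − 0 = 1532 bp
  1818 − 1532 = 286 bp
  2653 − 1818 = 835 bp
  6993 − 2653 = 4340 bp
  8897 − 6993 = 1904 bp
Sorted largest to smallest: 4340, 1904, 1532, 835, 286 bp.

4340, 1904, 1532, 835, 286 bp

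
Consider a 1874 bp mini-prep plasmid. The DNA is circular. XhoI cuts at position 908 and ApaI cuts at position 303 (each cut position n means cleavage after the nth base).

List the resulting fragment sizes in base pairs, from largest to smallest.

Combined cut positions (sorted): 303, 908.
Circular molecule, 2 cuts → 2 fragments:
  908 − 303 = 605 bp
  wrap: 1874 − 908 + 303 = 1269 bp
Sorted largest to smallest: 1269, 605 bp.

1269, 605 bp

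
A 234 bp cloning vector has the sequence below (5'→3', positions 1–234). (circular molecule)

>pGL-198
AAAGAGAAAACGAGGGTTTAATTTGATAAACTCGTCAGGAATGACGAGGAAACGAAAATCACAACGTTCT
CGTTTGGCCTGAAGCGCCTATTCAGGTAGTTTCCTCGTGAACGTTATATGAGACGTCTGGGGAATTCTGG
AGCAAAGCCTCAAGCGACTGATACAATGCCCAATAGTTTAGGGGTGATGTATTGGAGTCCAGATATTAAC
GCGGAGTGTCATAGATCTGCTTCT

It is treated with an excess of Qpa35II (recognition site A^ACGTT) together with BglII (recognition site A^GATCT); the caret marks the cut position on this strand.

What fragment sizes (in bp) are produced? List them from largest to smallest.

Qpa35II sites (AACGTT) start at positions 63, 110.
Qpa35II cuts after the first base of each site, so after positions 63, 110.
The BglII site (AGATCT) starts at position 223.
BglII cuts after the first base of each site, so after position 223.
Combined cut positions: 63, 110, 223.
Circular molecule, 3 cuts → 3 fragments:
  64–110 → 47 bp
  111–223 → 113 bp
  224–234 then 1–63 → 11 + 63 = 74 bp
Sorted largest to smallest: 113, 74, 47 bp.

113, 74, 47 bp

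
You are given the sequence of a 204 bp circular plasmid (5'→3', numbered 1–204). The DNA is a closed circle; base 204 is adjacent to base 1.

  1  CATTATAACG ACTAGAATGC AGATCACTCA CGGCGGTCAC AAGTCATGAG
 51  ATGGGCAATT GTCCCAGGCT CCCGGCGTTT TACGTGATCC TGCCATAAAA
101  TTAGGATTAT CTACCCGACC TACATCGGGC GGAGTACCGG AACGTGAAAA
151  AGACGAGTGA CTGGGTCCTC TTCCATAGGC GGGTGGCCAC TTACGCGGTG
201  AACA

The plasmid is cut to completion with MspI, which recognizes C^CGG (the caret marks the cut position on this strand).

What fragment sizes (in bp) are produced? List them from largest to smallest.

139, 65 bp

MspI sites (CCGG) start at positions 72, 137.
MspI cuts after the first base of each site, so after positions 72, 137.
Circular molecule, 2 cuts → 2 fragments:
  73–137 → 65 bp
  138–204 then 1–72 → 67 + 72 = 139 bp
Sorted largest to smallest: 139, 65 bp.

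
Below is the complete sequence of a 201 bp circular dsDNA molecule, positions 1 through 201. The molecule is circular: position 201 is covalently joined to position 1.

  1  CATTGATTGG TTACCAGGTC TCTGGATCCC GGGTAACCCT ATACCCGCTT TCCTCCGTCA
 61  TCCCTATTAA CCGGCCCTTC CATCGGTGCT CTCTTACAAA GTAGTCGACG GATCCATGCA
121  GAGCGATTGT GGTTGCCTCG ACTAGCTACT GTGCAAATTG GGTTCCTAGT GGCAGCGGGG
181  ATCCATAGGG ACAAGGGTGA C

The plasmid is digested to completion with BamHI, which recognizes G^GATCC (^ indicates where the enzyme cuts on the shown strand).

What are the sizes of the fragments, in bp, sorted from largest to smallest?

BamHI sites (GGATCC) start at positions 24, 110, 179.
BamHI cuts after the first base of each site, so after positions 24, 110, 179.
Circular molecule, 3 cuts → 3 fragments:
  25–110 → 86 bp
  111–179 → 69 bp
  180–201 then 1–24 → 22 + 24 = 46 bp
Sorted largest to smallest: 86, 69, 46 bp.

86, 69, 46 bp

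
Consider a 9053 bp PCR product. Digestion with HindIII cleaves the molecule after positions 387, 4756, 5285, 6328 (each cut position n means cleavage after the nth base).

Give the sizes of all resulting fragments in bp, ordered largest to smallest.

Linear molecule, 4 cuts → 5 fragments:
  387 − 0 = 387 bp
  4756 − 387 = 4369 bp
  5285 − 4756 = 529 bp
  6328 − 5285 = 1043 bp
  9053 − 6328 = 2725 bp
Sorted largest to smallest: 4369, 2725, 1043, 529, 387 bp.

4369, 2725, 1043, 529, 387 bp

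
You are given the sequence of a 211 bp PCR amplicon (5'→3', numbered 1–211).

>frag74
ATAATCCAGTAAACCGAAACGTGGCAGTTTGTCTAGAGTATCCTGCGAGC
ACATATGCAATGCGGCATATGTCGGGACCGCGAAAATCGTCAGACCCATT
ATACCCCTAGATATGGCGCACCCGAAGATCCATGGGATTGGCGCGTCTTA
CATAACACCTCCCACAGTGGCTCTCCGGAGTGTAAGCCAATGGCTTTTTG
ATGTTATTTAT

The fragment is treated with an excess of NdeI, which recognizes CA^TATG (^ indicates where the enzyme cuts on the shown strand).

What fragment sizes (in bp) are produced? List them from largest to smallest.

NdeI sites (CATATG) start at positions 52, 66.
NdeI cuts after base 2 of each site, so after positions 53, 67.
Linear molecule, 2 cuts → 3 fragments:
  1–53 → 53 bp
  54–67 → 14 bp
  68–211 → 144 bp
Sorted largest to smallest: 144, 53, 14 bp.

144, 53, 14 bp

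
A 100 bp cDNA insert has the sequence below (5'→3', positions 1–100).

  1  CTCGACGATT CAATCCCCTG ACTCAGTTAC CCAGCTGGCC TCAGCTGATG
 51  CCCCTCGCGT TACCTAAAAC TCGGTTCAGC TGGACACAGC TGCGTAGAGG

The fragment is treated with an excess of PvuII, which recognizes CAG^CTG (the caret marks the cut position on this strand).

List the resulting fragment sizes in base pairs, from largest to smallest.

35, 34, 11, 10, 10 bp

PvuII sites (CAGCTG) start at positions 32, 42, 77, 87.
PvuII cuts after base 3 of each site, so after positions 34, 44, 79, 89.
Linear molecule, 4 cuts → 5 fragments:
  1–34 → 34 bp
  35–44 → 10 bp
  45–79 → 35 bp
  80–89 → 10 bp
  90–100 → 11 bp
Sorted largest to smallest: 35, 34, 11, 10, 10 bp.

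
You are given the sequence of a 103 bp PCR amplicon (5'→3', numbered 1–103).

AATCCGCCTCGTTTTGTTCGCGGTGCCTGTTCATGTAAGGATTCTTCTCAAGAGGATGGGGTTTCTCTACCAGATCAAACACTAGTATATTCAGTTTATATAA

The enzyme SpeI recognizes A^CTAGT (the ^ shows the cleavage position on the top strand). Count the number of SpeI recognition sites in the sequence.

ACTAGT occurs starting at position 81.
SpeI cuts at 1 site.

1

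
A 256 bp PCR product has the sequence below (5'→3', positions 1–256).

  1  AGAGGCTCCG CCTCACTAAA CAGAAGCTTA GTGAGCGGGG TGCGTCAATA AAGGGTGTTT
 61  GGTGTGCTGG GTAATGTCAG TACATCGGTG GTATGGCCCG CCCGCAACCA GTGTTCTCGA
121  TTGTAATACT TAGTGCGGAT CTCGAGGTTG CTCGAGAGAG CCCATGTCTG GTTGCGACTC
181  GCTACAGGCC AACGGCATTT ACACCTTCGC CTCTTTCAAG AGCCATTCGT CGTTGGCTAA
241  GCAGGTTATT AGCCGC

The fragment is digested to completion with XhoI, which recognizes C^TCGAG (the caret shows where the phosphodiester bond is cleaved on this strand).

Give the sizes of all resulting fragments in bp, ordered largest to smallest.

XhoI sites (CTCGAG) start at positions 141, 151.
XhoI cuts after the first base of each site, so after positions 141, 151.
Linear molecule, 2 cuts → 3 fragments:
  1–141 → 141 bp
  142–151 → 10 bp
  152–256 → 105 bp
Sorted largest to smallest: 141, 105, 10 bp.

141, 105, 10 bp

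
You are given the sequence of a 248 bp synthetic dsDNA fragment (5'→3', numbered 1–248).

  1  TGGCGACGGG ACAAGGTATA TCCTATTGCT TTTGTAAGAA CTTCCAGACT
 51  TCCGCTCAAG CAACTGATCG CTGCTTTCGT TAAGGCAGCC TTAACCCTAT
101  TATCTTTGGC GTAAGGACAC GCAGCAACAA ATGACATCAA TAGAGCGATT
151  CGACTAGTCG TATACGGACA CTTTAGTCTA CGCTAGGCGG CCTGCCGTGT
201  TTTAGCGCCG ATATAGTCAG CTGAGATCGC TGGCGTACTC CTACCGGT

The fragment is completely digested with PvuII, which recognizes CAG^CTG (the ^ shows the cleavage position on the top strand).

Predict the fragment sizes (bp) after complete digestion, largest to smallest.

The PvuII site (CAGCTG) starts at position 218.
PvuII cuts after base 3 of each site, so after position 220.
Linear molecule, 1 cut → 2 fragments:
  1–220 → 220 bp
  221–248 → 28 bp
Sorted largest to smallest: 220, 28 bp.

220, 28 bp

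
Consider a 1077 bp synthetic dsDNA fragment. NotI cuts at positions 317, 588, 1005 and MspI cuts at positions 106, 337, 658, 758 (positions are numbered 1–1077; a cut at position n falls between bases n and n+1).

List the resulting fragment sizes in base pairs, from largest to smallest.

Combined cut positions (sorted): 106, 317, 337, 588, 658, 758, 1005.
Linear molecule, 7 cuts → 8 fragments:
  106 − 0 = 106 bp
  317 − 106 = 211 bp
  337 − 317 = 20 bp
  588 − 337 = 251 bp
  658 − 588 = 70 bp
  758 − 658 = 100 bp
  1005 − 758 = 247 bp
  1077 − 1005 = 72 bp
Sorted largest to smallest: 251, 247, 211, 106, 100, 72, 70, 20 bp.

251, 247, 211, 106, 100, 72, 70, 20 bp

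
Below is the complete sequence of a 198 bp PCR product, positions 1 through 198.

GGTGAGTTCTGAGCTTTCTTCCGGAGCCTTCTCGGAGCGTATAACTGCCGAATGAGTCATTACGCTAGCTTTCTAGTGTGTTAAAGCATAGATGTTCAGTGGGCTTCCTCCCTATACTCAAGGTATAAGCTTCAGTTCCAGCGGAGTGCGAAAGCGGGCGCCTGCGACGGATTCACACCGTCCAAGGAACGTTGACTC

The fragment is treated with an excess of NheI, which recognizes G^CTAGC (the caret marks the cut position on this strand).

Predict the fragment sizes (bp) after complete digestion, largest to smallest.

The NheI site (GCTAGC) starts at position 64.
NheI cuts after the first base of each site, so after position 64.
Linear molecule, 1 cut → 2 fragments:
  1–64 → 64 bp
  65–198 → 134 bp
Sorted largest to smallest: 134, 64 bp.

134, 64 bp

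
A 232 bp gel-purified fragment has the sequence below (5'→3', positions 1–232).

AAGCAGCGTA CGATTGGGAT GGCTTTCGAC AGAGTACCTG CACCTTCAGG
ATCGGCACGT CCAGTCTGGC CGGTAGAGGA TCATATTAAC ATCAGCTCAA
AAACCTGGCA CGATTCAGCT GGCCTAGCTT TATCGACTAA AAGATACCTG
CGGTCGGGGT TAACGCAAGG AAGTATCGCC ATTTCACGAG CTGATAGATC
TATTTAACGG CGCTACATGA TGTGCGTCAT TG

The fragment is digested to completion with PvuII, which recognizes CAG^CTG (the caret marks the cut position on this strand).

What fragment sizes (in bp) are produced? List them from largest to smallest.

118, 114 bp

The PvuII site (CAGCTG) starts at position 116.
PvuII cuts after base 3 of each site, so after position 118.
Linear molecule, 1 cut → 2 fragments:
  1–118 → 118 bp
  119–232 → 114 bp
Sorted largest to smallest: 118, 114 bp.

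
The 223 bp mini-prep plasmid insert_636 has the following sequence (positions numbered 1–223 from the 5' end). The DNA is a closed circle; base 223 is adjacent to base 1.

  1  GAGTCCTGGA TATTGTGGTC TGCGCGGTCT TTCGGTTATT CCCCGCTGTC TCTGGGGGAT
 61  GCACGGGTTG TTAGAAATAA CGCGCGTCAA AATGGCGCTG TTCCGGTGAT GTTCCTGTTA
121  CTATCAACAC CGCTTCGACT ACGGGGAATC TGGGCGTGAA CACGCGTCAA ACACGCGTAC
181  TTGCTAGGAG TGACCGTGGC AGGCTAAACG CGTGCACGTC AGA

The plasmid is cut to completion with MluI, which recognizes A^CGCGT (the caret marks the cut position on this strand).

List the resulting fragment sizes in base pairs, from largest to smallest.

MluI sites (ACGCGT) start at positions 162, 173, 208.
MluI cuts after the first base of each site, so after positions 162, 173, 208.
Circular molecule, 3 cuts → 3 fragments:
  163–173 → 11 bp
  174–208 → 35 bp
  209–223 then 1–162 → 15 + 162 = 177 bp
Sorted largest to smallest: 177, 35, 11 bp.

177, 35, 11 bp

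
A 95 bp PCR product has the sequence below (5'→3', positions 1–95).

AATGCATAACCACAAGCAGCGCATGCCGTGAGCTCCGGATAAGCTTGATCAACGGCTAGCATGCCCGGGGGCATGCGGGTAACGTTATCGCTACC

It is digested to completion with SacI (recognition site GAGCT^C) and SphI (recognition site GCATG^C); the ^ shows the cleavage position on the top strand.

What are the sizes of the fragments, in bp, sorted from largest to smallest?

29, 25, 20, 12, 9 bp

The SacI site (GAGCTC) starts at position 30.
SacI cuts after base 5 of each site (before the last base), so after position 34.
SphI sites (GCATGC) start at positions 21, 59, 71.
SphI cuts after base 5 of each site (before the last base), so after positions 25, 63, 75.
Combined cut positions: 25, 34, 63, 75.
Linear molecule, 4 cuts → 5 fragments:
  1–25 → 25 bp
  26–34 → 9 bp
  35–63 → 29 bp
  64–75 → 12 bp
  76–95 → 20 bp
Sorted largest to smallest: 29, 25, 20, 12, 9 bp.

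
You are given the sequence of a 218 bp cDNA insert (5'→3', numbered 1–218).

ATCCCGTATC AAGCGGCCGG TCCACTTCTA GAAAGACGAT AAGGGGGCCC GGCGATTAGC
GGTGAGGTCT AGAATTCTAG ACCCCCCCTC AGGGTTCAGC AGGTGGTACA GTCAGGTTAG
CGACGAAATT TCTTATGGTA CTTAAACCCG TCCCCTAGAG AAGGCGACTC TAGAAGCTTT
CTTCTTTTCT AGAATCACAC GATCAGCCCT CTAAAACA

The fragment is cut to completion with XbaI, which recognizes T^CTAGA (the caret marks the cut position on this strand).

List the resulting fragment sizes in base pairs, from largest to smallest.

93, 41, 30, 27, 19, 8 bp

XbaI sites (TCTAGA) start at positions 27, 68, 76, 169, 188.
XbaI cuts after the first base of each site, so after positions 27, 68, 76, 169, 188.
Linear molecule, 5 cuts → 6 fragments:
  1–27 → 27 bp
  28–68 → 41 bp
  69–76 → 8 bp
  77–169 → 93 bp
  170–188 → 19 bp
  189–218 → 30 bp
Sorted largest to smallest: 93, 41, 30, 27, 19, 8 bp.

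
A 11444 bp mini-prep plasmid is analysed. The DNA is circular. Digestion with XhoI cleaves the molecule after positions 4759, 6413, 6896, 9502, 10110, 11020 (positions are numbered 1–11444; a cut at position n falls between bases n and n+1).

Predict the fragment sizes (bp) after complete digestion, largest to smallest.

Circular molecule, 6 cuts → 6 fragments:
  6413 − 4759 = 1654 bp
  6896 − 6413 = 483 bp
  9502 − 6896 = 2606 bp
  10110 − 9502 = 608 bp
  11020 − 10110 = 910 bp
  wrap: 11444 − 11020 + 4759 = 5183 bp
Sorted largest to smallest: 5183, 2606, 1654, 910, 608, 483 bp.

5183, 2606, 1654, 910, 608, 483 bp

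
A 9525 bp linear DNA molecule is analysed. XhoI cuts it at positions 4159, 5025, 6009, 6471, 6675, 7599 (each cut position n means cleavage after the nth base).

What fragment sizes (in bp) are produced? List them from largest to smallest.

4159, 1926, 984, 924, 866, 462, 204 bp

Linear molecule, 6 cuts → 7 fragments:
  4159 − 0 = 4159 bp
  5025 − 4159 = 866 bp
  6009 − 5025 = 984 bp
  6471 − 6009 = 462 bp
  6675 − 6471 = 204 bp
  7599 − 6675 = 924 bp
  9525 − 7599 = 1926 bp
Sorted largest to smallest: 4159, 1926, 984, 924, 866, 462, 204 bp.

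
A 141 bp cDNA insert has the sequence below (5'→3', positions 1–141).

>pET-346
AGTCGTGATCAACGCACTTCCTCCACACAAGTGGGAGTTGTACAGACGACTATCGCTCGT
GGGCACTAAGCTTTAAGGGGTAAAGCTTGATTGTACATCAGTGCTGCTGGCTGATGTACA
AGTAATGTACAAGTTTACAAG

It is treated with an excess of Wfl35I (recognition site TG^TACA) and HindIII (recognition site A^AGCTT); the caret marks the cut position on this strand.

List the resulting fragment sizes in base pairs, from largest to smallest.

Wfl35I sites (TGTACA) start at positions 39, 92, 115, 126.
Wfl35I cuts after base 2 of each site, so after positions 40, 93, 116, 127.
HindIII sites (AAGCTT) start at positions 68, 83.
HindIII cuts after the first base of each site, so after positions 68, 83.
Combined cut positions: 40, 68, 83, 93, 116, 127.
Linear molecule, 6 cuts → 7 fragments:
  1–40 → 40 bp
  41–68 → 28 bp
  69–83 → 15 bp
  84–93 → 10 bp
  94–116 → 23 bp
  117–127 → 11 bp
  128–141 → 14 bp
Sorted largest to smallest: 40, 28, 23, 15, 14, 11, 10 bp.

40, 28, 23, 15, 14, 11, 10 bp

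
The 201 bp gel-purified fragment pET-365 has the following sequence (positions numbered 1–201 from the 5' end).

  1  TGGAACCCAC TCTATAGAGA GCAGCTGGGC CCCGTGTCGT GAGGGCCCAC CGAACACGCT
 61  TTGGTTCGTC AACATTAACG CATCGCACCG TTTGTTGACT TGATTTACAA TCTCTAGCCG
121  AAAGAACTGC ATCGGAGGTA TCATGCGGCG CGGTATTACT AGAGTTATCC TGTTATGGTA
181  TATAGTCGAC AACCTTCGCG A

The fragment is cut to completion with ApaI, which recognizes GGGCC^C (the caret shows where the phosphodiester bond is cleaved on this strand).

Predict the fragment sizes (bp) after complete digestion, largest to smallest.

154, 31, 16 bp

ApaI sites (GGGCCC) start at positions 27, 43.
ApaI cuts after base 5 of each site (before the last base), so after positions 31, 47.
Linear molecule, 2 cuts → 3 fragments:
  1–31 → 31 bp
  32–47 → 16 bp
  48–201 → 154 bp
Sorted largest to smallest: 154, 31, 16 bp.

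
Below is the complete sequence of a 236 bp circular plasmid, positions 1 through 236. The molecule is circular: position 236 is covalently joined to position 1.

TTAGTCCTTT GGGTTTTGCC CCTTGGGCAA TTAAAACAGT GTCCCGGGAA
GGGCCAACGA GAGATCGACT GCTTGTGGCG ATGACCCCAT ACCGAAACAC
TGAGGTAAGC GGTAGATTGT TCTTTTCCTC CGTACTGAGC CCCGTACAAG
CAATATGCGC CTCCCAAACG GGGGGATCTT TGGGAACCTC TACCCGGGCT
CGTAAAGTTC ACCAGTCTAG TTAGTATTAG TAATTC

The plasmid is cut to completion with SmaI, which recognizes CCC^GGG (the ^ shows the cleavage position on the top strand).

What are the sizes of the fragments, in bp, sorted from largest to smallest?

150, 86 bp

SmaI sites (CCCGGG) start at positions 43, 193.
SmaI cuts after base 3 of each site, so after positions 45, 195.
Circular molecule, 2 cuts → 2 fragments:
  46–195 → 150 bp
  196–236 then 1–45 → 41 + 45 = 86 bp
Sorted largest to smallest: 150, 86 bp.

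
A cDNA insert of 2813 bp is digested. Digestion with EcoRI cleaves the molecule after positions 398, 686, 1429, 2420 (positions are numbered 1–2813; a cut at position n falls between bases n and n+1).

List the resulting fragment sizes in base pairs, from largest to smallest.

991, 743, 398, 393, 288 bp

Linear molecule, 4 cuts → 5 fragments:
  398 − 0 = 398 bp
  686 − 398 = 288 bp
  1429 − 686 = 743 bp
  2420 − 1429 = 991 bp
  2813 − 2420 = 393 bp
Sorted largest to smallest: 991, 743, 398, 393, 288 bp.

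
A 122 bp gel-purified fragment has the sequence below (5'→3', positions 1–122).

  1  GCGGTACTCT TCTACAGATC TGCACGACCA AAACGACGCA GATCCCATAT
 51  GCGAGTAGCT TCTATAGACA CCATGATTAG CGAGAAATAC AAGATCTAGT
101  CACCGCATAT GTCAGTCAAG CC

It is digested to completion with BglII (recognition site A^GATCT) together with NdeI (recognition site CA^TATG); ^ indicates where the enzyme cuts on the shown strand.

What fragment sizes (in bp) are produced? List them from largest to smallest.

45, 31, 16, 15, 15 bp

BglII sites (AGATCT) start at positions 16, 92.
BglII cuts after the first base of each site, so after positions 16, 92.
NdeI sites (CATATG) start at positions 46, 106.
NdeI cuts after base 2 of each site, so after positions 47, 107.
Combined cut positions: 16, 47, 92, 107.
Linear molecule, 4 cuts → 5 fragments:
  1–16 → 16 bp
  17–47 → 31 bp
  48–92 → 45 bp
  93–107 → 15 bp
  108–122 → 15 bp
Sorted largest to smallest: 45, 31, 16, 15, 15 bp.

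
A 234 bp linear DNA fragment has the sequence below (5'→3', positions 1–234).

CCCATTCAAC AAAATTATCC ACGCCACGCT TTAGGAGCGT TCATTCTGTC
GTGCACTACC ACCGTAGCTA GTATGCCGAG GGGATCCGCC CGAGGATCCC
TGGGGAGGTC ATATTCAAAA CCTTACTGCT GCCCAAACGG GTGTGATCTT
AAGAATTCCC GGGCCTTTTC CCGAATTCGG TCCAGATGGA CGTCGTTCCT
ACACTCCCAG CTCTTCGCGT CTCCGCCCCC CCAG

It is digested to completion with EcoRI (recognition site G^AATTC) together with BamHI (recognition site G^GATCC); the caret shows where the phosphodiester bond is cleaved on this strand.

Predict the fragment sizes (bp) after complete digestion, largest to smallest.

EcoRI sites (GAATTC) start at positions 153, 173.
EcoRI cuts after the first base of each site, so after positions 153, 173.
BamHI sites (GGATCC) start at positions 82, 94.
BamHI cuts after the first base of each site, so after positions 82, 94.
Combined cut positions: 82, 94, 153, 173.
Linear molecule, 4 cuts → 5 fragments:
  1–82 → 82 bp
  83–94 → 12 bp
  95–153 → 59 bp
  154–173 → 20 bp
  174–234 → 61 bp
Sorted largest to smallest: 82, 61, 59, 20, 12 bp.

82, 61, 59, 20, 12 bp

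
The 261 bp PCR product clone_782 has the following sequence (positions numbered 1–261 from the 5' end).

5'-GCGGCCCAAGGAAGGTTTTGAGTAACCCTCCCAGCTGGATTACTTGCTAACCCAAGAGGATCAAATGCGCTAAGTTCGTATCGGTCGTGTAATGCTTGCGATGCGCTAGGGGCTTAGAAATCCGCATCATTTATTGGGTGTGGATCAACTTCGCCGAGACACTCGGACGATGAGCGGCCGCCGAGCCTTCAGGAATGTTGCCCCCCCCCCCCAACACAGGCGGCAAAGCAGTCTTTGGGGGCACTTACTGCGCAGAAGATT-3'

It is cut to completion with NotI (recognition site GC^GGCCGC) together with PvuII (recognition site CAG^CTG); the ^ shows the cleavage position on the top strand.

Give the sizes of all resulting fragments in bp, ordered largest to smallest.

The NotI site (GCGGCCGC) starts at position 174.
NotI cuts after base 2 of each site, so after position 175.
The PvuII site (CAGCTG) starts at position 32.
PvuII cuts after base 3 of each site, so after position 34.
Combined cut positions: 34, 175.
Linear molecule, 2 cuts → 3 fragments:
  1–34 → 34 bp
  35–175 → 141 bp
  176–261 → 86 bp
Sorted largest to smallest: 141, 86, 34 bp.

141, 86, 34 bp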